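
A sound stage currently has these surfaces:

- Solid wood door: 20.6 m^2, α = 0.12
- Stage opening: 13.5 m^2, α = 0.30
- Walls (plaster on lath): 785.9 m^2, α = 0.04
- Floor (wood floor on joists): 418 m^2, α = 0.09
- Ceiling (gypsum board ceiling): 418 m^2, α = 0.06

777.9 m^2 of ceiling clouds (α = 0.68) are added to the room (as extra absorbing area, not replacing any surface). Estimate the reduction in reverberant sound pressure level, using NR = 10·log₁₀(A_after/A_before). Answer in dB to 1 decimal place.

8.0 dB

Total absorption A_before = 20.6*0.12 + 13.5*0.30 + 785.9*0.04 + 418*0.09 + 418*0.06
  = 2.472 + 4.050 + 31.436 + 37.620 + 25.080 = 100.658 m^2 sabins.
Added absorption = 777.9 × 0.68 = 528.972 sabins.
New total A_after = 629.630 sabins.
Reduction = 10 log₁₀(A_after/A_before) = 10 log₁₀(6.2551) = 8.0 dB.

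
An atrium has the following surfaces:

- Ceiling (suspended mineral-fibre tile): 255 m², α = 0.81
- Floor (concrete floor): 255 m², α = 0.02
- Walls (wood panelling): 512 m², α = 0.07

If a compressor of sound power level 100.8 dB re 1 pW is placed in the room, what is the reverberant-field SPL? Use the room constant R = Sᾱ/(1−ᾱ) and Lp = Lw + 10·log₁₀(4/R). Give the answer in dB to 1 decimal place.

Σ(Sᵢαᵢ) = 255×0.81 + 255×0.02 + 512×0.07 = 247.490; total area S = 1022.0 m².
ᾱ = 247.490/1022.0 = 0.2422; R = Sᾱ/(1−ᾱ) = 247.490/(1−0.2422) = 326.590 m².
Lp = Lw + 10 log₁₀(4/R) = 100.8 -19.12 = 81.7 dB.

81.7 dB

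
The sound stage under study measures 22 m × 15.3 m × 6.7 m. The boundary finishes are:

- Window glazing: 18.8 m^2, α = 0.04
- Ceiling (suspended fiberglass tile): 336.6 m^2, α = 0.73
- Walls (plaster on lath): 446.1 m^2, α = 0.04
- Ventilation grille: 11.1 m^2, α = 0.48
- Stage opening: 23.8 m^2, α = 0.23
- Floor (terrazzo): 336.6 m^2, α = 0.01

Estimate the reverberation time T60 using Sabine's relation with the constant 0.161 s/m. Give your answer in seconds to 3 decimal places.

1.304 seconds

A = Σ Sᵢαᵢ = 18.8×0.04 + 336.6×0.73 + 446.1×0.04 + 11.1×0.48 + 23.8×0.23 + 336.6×0.01 = 278.482 sabins.
Volume V = 22 × 15.3 × 6.7 = 2255.22 m³.
Sabine: RT60 = 0.161 × 2255.22 / 278.482 = 1.304 s.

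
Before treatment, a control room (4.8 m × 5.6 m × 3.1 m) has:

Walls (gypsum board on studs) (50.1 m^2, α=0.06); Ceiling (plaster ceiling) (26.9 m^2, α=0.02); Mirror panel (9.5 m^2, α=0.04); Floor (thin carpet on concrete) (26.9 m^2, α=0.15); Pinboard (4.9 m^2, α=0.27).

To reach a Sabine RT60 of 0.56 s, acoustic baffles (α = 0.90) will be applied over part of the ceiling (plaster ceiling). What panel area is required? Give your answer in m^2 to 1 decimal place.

Equivalent absorption area: A₁ = 50.1·0.06 + 26.9·0.02 + 9.5·0.04 + 26.9·0.15 + 4.9·0.27 = 9.282 m^2.
V = 83.328 m³. Target absorption A₂ = 0.161 × 83.328 / 0.56 = 23.957 sabins.
Absorption to add: 23.957 − 9.282 = 14.675 sabins.
Net gain per m^2: Δα = 0.90 − 0.02 = 0.88.
Area = ΔA/Δα = 14.675/0.88 = 16.7 m^2.

16.7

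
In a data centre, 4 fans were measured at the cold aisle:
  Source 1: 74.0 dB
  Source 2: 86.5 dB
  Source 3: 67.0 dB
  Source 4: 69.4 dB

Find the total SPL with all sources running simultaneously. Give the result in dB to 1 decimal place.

86.9 dB

Converting to relative power and adding: 10^(74.0/10) + 10^(86.5/10) + 10^(67.0/10) + 10^(69.4/10) = 4.855e+08.
Combined level = 10 log₁₀(4.855e+08) = 86.9 dB.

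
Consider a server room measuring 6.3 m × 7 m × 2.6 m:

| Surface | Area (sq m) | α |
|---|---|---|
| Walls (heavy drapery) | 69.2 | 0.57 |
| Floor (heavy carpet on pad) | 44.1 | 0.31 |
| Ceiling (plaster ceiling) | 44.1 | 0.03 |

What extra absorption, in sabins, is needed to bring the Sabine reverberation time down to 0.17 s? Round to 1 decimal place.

54.2 sabins

Equivalent absorption area: A₁ = 69.2·0.57 + 44.1·0.31 + 44.1·0.03 = 54.438 sq m.
Target A₂ = 0.161·114.66/0.17 = 108.590 sabins (V = 114.66 m³).
Additional absorption ΔA = 108.590 − 54.438 = 54.2 sabins.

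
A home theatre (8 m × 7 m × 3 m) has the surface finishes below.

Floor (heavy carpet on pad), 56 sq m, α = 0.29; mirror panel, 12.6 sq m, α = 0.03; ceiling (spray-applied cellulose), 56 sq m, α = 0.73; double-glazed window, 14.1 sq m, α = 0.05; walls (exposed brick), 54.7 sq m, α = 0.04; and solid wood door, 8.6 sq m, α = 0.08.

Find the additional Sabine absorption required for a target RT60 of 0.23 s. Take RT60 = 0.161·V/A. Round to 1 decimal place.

Equivalent absorption area: A₁ = 56*0.29 + 12.6*0.03 + 56*0.73 + 14.1*0.05 + 54.7*0.04 + 8.6*0.08 = 61.079 sq m.
For T = 0.23 s, need A₂ = 0.161·V/T = 0.161·168/0.23 = 117.600 sabins.
Shortfall: 117.600 − 61.079 = 56.5 sabins.

56.5 sabins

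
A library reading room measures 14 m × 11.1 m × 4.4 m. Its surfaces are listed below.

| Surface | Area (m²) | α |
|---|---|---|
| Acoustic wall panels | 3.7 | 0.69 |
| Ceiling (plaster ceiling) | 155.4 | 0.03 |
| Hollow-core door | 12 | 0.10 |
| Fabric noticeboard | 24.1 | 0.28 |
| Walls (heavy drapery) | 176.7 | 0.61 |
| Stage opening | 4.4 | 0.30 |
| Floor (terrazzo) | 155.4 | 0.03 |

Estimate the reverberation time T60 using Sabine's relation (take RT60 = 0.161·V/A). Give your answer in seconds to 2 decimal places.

Summing Sᵢαᵢ: 2.553 + 4.662 + 1.200 + 6.748 + 107.787 + 1.320 + 4.662 → A = 128.932 sabins.
Volume V = 14 × 11.1 × 4.4 = 683.76 m³.
Sabine: RT60 = 0.161 × 683.76 / 128.932 = 0.85 s.

0.85 s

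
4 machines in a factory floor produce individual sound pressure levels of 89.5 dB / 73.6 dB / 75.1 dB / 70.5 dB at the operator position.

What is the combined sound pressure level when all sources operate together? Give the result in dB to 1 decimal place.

Converting to relative power and adding: 10^(89.5/10) + 10^(73.6/10) + 10^(75.1/10) + 10^(70.5/10) = 9.577e+08.
Back to dB: 10·log₁₀ Σ = 89.8 dB.

89.8 dB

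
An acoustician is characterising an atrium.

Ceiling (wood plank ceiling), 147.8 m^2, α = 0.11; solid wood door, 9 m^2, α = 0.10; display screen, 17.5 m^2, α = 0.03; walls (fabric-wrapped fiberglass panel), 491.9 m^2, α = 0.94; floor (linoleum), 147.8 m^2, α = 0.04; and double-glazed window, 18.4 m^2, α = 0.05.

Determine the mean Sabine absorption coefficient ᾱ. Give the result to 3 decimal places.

0.585

S = Σ Sᵢ = 147.8 + 9 + 17.5 + 491.9 + 147.8 + 18.4 = 832.4 m^2.
Weighted sum Σ Sα = 486.901.
ᾱ = 486.901 / 832.4 = 0.585.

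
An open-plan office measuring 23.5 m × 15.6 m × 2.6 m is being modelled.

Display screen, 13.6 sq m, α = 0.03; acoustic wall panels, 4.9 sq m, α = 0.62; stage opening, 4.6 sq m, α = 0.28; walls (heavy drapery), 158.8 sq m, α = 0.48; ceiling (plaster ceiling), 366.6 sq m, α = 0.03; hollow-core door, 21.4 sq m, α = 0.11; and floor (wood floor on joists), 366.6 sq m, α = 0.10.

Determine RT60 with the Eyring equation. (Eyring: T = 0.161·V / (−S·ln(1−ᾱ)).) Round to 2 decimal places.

1.09 sec

Total surface area S = 13.6 + 4.9 + 4.6 + 158.8 + 366.6 + 21.4 + 366.6 = 936.5 sq m.
Absorption A = 13.6·0.03 + 4.9·0.62 + 4.6·0.28 + 158.8·0.48 + 366.6·0.03 + 21.4·0.11 + 366.6·0.10 = 130.970 sabins.
ᾱ = 130.970 / 936.5 = 0.1399.
Eyring denominator: −S ln(1−ᾱ) = 141.137.
V = 23.5 × 15.6 × 2.6 = 953.16 m³.
T = 0.161·V/[−S·ln(1−ᾱ)] = 0.161·953.16/141.137 = 1.09 s.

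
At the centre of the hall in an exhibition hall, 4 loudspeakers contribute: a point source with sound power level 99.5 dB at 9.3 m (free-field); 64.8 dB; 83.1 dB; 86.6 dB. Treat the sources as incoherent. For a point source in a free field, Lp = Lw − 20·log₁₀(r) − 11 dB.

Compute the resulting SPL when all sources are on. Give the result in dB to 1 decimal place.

Source at 9.3 m: Lp = 99.5 − 20·log₁₀(9.3) − 11 = 69.1 dB.
Converting to relative power and adding: 10^(69.1/10) + 10^(64.8/10) + 10^(83.1/10) + 10^(86.6/10) = 6.724e+08.
Back to dB: 10·log₁₀ Σ = 88.3 dB.

88.3 dB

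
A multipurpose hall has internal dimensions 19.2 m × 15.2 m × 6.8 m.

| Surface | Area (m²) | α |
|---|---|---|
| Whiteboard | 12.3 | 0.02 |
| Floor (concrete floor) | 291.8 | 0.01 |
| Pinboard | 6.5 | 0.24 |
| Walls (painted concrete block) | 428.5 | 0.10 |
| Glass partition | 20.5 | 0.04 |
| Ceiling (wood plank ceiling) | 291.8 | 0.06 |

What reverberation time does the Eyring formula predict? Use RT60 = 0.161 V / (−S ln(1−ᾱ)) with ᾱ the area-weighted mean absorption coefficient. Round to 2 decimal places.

S = Σ Sᵢ = 1051.4 m².
Σ(Sᵢαᵢ) = 12.3×0.02 + 291.8×0.01 + 6.5×0.24 + 428.5×0.10 + 20.5×0.04 + 291.8×0.06 = 65.902.
Mean coefficient ᾱ = A/S = 0.0627.
Eyring denominator: −S ln(1−ᾱ) = 68.080.
V = 19.2 × 15.2 × 6.8 = 1984.512 m³.
RT60 = 0.161 × 1984.512 / 68.080 = 4.69 s.

4.69 seconds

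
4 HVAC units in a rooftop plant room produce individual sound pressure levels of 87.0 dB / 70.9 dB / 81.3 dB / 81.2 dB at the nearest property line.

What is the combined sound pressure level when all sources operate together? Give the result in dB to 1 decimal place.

Sum in the linear (power) domain: Σ 10^(Lᵢ/10) = 10^(87.0/10) + 10^(70.9/10) + 10^(81.3/10) + 10^(81.2/10) = 7.802e+08.
L_total = 10·log₁₀(7.802e+08) = 88.9 dB.

88.9 dB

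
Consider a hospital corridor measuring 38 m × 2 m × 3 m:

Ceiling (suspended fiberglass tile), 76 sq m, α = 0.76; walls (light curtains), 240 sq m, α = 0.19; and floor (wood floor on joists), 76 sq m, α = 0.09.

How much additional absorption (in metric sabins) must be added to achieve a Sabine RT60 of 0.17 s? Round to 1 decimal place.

A₁ = Σ Sᵢαᵢ = 76·0.76 + 240·0.19 + 76·0.09 = 110.200 sabins.
V = 228 m³. Required absorption A₂ = 0.161 × 228 / 0.17 = 215.929 sabins.
Additional absorption ΔA = 215.929 − 110.200 = 105.7 sabins.

105.7 sabins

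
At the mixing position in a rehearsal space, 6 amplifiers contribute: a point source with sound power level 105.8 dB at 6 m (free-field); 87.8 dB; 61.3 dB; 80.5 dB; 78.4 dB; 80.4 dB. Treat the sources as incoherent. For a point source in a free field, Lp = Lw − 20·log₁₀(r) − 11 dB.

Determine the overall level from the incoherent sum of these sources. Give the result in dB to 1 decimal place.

Source at 6 m: Lp = 105.8 − 20·log₁₀(6) − 11 = 79.2 dB.
Σ 10^(Lᵢ/10) = 9.781e+08.
Combined level = 10 log₁₀(9.781e+08) = 89.9 dB.

89.9 dB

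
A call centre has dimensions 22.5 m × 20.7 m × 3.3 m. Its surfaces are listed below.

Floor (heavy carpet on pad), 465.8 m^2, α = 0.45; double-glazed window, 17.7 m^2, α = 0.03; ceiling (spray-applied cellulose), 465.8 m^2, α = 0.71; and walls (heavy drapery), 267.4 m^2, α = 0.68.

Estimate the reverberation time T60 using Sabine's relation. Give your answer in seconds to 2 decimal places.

Total absorption A = 465.8*0.45 + 17.7*0.03 + 465.8*0.71 + 267.4*0.68
  = 209.610 + 0.531 + 330.718 + 181.832 = 722.691 m^2 sabins.
Room volume: 1536.975 m³.
RT60 = 0.161 · V / A = 0.161 × 1536.975 / 722.691 = 0.34 s.

0.34 seconds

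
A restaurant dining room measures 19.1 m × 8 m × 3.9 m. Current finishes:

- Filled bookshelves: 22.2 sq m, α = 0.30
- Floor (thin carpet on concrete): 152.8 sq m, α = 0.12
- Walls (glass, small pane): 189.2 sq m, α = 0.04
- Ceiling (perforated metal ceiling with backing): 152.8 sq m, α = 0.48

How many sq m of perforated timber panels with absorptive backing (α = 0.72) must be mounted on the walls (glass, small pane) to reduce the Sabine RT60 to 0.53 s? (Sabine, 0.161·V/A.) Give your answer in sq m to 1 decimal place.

110.5

Summing Sᵢαᵢ: 6.660 + 18.336 + 7.568 + 73.344 → A₁ = 105.908 sabins.
Required A₂ = 0.161·595.92/0.53 = 181.025 sabins.
Absorption to add: 181.025 − 105.908 = 75.117 sabins.
Each sq m of panel replacing the walls (glass, small pane) adds (0.72 − 0.04) = 0.68 sabins.
Panel area = 75.117 / 0.68 = 110.5 sq m.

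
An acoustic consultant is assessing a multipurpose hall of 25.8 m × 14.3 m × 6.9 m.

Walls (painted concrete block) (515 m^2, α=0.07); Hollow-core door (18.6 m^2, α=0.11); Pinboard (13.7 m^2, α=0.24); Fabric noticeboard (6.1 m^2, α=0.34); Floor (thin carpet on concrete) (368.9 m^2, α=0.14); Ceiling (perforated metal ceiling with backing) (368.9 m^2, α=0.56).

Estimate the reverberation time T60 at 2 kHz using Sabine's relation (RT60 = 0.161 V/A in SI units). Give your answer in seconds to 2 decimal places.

Total absorption A = 515*0.07 + 18.6*0.11 + 13.7*0.24 + 6.1*0.34 + 368.9*0.14 + 368.9*0.56
  = 36.050 + 2.046 + 3.288 + 2.074 + 51.646 + 206.584 = 301.688 m^2 sabins.
Volume V = 25.8 × 14.3 × 6.9 = 2545.686 m³.
T = 0.161 V/A = 0.161·2545.686/301.688 = 1.36 s.

1.36 s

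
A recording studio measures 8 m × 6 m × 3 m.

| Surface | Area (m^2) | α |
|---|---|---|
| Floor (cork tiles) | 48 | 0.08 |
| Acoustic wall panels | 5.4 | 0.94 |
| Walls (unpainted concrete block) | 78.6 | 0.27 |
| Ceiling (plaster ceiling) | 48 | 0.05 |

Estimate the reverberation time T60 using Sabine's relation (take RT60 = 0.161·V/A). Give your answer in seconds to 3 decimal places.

A = Σ Sᵢαᵢ = 48×0.08 + 5.4×0.94 + 78.6×0.27 + 48×0.05 = 32.538 sabins.
Room volume: 144 m³.
Sabine: RT60 = 0.161 × 144 / 32.538 = 0.713 s.

0.713 seconds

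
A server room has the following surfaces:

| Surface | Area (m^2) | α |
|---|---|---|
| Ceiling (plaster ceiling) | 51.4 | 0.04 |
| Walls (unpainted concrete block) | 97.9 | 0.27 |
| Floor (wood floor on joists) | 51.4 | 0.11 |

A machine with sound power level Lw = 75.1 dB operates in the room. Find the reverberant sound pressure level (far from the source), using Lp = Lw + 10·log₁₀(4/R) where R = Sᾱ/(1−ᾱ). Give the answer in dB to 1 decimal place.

Σ(Sᵢαᵢ) = 51.4·0.04 + 97.9·0.27 + 51.4·0.11 = 34.143; total area S = 200.7 m^2.
ᾱ = 34.143/200.7 = 0.1701; R = Sᾱ/(1−ᾱ) = 34.143/(1−0.1701) = 41.141 m^2.
Lp = 75.1 + 10·log₁₀(4/41.141) = 75.1 + (-10.12) = 65.0 dB.

65.0 dB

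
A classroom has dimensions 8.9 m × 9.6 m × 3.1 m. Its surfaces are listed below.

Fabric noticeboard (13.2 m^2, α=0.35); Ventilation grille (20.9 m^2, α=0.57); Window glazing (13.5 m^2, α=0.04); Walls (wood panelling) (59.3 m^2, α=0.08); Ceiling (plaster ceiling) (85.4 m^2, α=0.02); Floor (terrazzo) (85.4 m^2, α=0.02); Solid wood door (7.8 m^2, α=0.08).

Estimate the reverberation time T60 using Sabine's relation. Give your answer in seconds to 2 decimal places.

Total absorption A = 13.2×0.35 + 20.9×0.57 + 13.5×0.04 + 59.3×0.08 + 85.4×0.02 + 85.4×0.02 + 7.8×0.08
  = 4.620 + 11.913 + 0.540 + 4.744 + 1.708 + 1.708 + 0.624 = 25.857 m^2 sabins.
Volume V = 8.9 × 9.6 × 3.1 = 264.864 m³.
T = 0.161 V/A = 0.161·264.864/25.857 = 1.65 s.

1.65 sec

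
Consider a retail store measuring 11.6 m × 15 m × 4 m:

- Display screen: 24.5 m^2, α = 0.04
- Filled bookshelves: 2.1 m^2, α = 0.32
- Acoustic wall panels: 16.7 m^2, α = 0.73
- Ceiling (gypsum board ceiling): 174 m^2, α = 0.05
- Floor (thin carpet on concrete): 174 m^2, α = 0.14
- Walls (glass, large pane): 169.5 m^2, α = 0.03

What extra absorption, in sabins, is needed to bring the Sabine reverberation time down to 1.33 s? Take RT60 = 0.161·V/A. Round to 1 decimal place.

Equivalent absorption area: A₁ = 24.5·0.04 + 2.1·0.32 + 16.7·0.73 + 174·0.05 + 174·0.14 + 169.5·0.03 = 51.988 m^2.
For T = 1.33 s, need A₂ = 0.161·V/T = 0.161·696/1.33 = 84.253 sabins.
ΔA = A₂ − A₁ = 84.253 − 51.988 = 32.3 sabins.

32.3 sabins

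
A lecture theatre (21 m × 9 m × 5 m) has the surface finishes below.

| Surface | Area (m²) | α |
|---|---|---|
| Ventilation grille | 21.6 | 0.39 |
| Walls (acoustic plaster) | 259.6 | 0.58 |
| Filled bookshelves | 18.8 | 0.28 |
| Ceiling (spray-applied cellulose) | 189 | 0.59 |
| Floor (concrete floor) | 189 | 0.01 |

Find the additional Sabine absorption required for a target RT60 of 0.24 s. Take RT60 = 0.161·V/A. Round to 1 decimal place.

Equivalent absorption area: A₁ = 21.6·0.39 + 259.6·0.58 + 18.8·0.28 + 189·0.59 + 189·0.01 = 277.656 m².
Target A₂ = 0.161·945/0.24 = 633.938 sabins (V = 945 m³).
Additional absorption ΔA = 633.938 − 277.656 = 356.3 sabins.

356.3 sabins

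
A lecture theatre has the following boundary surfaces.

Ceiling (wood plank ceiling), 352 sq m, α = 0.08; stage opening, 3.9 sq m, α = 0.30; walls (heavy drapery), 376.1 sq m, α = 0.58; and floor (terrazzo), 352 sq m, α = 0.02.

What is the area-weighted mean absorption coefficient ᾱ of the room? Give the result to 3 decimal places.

0.235

Total surface area S = 1084.0 sq m.
Weighted sum Σ Sα = 254.508.
ᾱ = A/S = 0.235.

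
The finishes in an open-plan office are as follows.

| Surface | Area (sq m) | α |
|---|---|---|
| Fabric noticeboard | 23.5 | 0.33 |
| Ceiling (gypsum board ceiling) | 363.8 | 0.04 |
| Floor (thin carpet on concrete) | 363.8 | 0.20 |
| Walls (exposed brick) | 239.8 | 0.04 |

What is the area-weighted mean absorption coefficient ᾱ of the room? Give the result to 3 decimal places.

S = Σ Sᵢ = 23.5 + 363.8 + 363.8 + 239.8 = 990.9 sq m.
A = 23.5×0.33 + 363.8×0.04 + 363.8×0.20 + 239.8×0.04 = 104.659 sabins.
ᾱ = A/S = 0.106.

0.106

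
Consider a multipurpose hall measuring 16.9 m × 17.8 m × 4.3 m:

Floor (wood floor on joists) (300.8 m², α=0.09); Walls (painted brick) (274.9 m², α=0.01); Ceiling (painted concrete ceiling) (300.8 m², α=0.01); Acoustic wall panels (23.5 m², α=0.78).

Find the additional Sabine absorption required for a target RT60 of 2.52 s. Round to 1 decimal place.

Summing Sᵢαᵢ: 27.072 + 2.749 + 3.008 + 18.330 → A₁ = 51.159 sabins.
For T = 2.52 s, need A₂ = 0.161·V/T = 0.161·1293.526/2.52 = 82.642 sabins.
Additional absorption ΔA = 82.642 − 51.159 = 31.5 sabins.

31.5 sabins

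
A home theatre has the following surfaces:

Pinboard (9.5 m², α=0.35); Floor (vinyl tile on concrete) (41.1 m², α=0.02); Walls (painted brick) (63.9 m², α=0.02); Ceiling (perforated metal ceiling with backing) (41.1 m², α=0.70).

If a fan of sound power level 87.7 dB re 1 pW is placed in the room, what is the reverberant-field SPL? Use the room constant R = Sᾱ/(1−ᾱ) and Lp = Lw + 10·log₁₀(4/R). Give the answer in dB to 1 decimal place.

Σ(Sᵢαᵢ) = 9.5×0.35 + 41.1×0.02 + 63.9×0.02 + 41.1×0.70 = 34.195; total area S = 155.6 m².
ᾱ = 34.195/155.6 = 0.2198; R = Sᾱ/(1−ᾱ) = 34.195/(1−0.2198) = 43.829 m².
Lp = 87.7 + 10·log₁₀(4/43.829) = 87.7 + (-10.40) = 77.3 dB.

77.3 dB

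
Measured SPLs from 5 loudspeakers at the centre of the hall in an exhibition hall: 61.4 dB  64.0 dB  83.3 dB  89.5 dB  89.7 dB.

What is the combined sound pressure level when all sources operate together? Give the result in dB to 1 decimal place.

Converting to relative power and adding: 10^(61.4/10) + 10^(64.0/10) + 10^(83.3/10) + 10^(89.5/10) + 10^(89.7/10) = 2.042e+09.
Back to dB: 10·log₁₀ Σ = 93.1 dB.

93.1 dB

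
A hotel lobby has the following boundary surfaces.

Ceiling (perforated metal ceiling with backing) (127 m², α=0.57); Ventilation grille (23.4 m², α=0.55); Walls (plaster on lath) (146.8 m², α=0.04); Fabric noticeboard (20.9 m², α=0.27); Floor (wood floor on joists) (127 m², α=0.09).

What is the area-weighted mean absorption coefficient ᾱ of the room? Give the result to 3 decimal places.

Total surface area S = 445.1 m².
A = 127×0.57 + 23.4×0.55 + 146.8×0.04 + 20.9×0.27 + 127×0.09 = 108.205 sabins.
ᾱ = A/S = 0.243.

0.243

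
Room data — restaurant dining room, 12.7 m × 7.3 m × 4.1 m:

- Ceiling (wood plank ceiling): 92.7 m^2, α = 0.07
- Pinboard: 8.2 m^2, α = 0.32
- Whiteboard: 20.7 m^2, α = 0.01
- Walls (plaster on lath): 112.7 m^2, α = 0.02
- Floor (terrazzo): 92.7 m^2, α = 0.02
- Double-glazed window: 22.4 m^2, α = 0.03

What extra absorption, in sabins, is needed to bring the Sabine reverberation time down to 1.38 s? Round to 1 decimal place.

Equivalent absorption area: A₁ = 92.7*0.07 + 8.2*0.32 + 20.7*0.01 + 112.7*0.02 + 92.7*0.02 + 22.4*0.03 = 14.100 m^2.
Target A₂ = 0.161·380.111/1.38 = 44.346 sabins (V = 380.111 m³).
Additional absorption ΔA = 44.346 − 14.100 = 30.2 sabins.

30.2 sabins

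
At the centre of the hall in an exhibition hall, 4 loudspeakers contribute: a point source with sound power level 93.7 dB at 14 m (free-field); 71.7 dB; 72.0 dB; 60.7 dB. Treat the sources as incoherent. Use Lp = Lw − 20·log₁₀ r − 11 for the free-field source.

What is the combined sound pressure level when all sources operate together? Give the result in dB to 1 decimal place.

Source at 14 m: Lp = 93.7 − 20·log₁₀(14) − 11 = 59.8 dB.
Sum in the linear (power) domain: Σ 10^(Lᵢ/10) = 10^(59.8/10) + 10^(71.7/10) + 10^(72.0/10) + 10^(60.7/10) = 3.277e+07.
L_total = 10·log₁₀(3.277e+07) = 75.2 dB.

75.2 dB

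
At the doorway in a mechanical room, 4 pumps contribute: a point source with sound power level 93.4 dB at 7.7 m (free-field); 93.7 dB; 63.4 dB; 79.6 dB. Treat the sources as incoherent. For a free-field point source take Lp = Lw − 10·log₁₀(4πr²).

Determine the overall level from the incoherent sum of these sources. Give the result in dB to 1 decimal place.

Source at 7.7 m: Lp = 93.4 − 10·log₁₀(4π·7.7²) = 93.4 − 10·log₁₀(745.060) = 64.7 dB.
Converting to relative power and adding: 10^(64.7/10) + 10^(93.7/10) + 10^(63.4/10) + 10^(79.6/10) = 2.441e+09.
Combined level = 10 log₁₀(2.441e+09) = 93.9 dB.

93.9 dB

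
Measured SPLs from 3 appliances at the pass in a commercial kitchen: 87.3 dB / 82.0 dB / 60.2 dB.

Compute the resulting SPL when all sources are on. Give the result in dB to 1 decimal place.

Σ 10^(Lᵢ/10) = 6.966e+08.
Back to dB: 10·log₁₀ Σ = 88.4 dB.

88.4 dB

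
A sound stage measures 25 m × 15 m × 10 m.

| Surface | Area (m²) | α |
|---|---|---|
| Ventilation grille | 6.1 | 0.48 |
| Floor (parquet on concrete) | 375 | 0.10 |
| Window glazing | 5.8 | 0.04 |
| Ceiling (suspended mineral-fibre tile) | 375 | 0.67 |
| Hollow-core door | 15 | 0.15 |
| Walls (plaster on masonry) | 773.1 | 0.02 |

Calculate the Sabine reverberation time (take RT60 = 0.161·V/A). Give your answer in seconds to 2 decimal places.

A = Σ Sᵢαᵢ = 6.1×0.48 + 375×0.10 + 5.8×0.04 + 375×0.67 + 15×0.15 + 773.1×0.02 = 309.622 sabins.
V = 25·15·10 = 3750 m³.
Sabine: RT60 = 0.161 × 3750 / 309.622 = 1.95 s.

1.95 s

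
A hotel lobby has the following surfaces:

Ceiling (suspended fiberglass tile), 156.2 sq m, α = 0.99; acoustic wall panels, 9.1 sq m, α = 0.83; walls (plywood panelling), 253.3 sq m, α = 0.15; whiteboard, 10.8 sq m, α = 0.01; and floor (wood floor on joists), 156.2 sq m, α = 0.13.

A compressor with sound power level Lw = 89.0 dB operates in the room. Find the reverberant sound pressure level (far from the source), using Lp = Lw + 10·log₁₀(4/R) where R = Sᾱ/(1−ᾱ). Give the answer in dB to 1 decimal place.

69.5 dB

A = 220.600 sabins; S = 585.6 sq m.
ᾱ = 0.3767, so room constant R = A/(1−ᾱ) = 353.923 sq m.
Lp = Lw + 10 log₁₀(4/R) = 89.0 -19.47 = 69.5 dB.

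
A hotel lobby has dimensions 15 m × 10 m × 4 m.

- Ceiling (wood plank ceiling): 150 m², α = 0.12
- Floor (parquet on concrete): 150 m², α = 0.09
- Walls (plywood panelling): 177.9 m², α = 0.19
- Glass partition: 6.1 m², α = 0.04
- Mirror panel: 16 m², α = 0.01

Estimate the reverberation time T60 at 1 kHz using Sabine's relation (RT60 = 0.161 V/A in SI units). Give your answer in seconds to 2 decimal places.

Total absorption A = 150·0.12 + 150·0.09 + 177.9·0.19 + 6.1·0.04 + 16·0.01
  = 18.000 + 13.500 + 33.801 + 0.244 + 0.160 = 65.705 m² sabins.
V = 15·10·4 = 600 m³.
RT60 = 0.161 · V / A = 0.161 × 600 / 65.705 = 1.47 s.

1.47 s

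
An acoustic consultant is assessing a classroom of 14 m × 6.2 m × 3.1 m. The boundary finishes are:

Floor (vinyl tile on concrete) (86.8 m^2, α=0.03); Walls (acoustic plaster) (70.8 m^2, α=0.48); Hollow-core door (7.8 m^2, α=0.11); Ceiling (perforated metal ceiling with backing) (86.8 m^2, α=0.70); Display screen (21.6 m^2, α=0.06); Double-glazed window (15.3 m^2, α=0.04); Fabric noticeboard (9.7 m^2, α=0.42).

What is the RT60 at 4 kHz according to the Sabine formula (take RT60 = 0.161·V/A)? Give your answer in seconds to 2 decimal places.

0.42 s

Equivalent absorption area: A = 86.8·0.03 + 70.8·0.48 + 7.8·0.11 + 86.8·0.70 + 21.6·0.06 + 15.3·0.04 + 9.7·0.42 = 104.188 m^2.
Volume V = 14 × 6.2 × 3.1 = 269.08 m³.
Sabine: RT60 = 0.161 × 269.08 / 104.188 = 0.42 s.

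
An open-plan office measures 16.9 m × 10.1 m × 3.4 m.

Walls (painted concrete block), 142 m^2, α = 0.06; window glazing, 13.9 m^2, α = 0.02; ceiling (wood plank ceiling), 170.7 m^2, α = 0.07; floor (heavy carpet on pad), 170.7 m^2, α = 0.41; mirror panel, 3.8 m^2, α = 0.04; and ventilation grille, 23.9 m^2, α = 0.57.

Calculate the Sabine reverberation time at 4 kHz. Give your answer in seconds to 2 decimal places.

0.89 s

A = Σ Sᵢαᵢ = 142×0.06 + 13.9×0.02 + 170.7×0.07 + 170.7×0.41 + 3.8×0.04 + 23.9×0.57 = 104.509 sabins.
Room volume: 580.346 m³.
RT60 = 0.161 · V / A = 0.161 × 580.346 / 104.509 = 0.89 s.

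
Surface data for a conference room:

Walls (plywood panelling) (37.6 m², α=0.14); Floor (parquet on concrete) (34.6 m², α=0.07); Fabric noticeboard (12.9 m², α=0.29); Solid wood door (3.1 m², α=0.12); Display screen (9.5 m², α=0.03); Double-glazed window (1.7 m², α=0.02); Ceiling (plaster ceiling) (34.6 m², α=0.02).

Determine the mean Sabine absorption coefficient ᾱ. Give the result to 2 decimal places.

0.10

S = Σ Sᵢ = 37.6 + 34.6 + 12.9 + 3.1 + 9.5 + 1.7 + 34.6 = 134.0 m².
Weighted sum Σ Sα = 12.810.
ᾱ = 12.810 / 134.0 = 0.10.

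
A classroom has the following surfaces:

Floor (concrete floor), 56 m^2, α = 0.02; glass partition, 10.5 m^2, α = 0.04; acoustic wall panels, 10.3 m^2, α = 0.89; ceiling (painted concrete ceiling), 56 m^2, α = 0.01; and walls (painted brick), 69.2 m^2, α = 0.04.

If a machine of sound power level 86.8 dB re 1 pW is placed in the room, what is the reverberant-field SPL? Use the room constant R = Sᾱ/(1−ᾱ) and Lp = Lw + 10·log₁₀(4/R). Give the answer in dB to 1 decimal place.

Σ(Sᵢαᵢ) = 56×0.02 + 10.5×0.04 + 10.3×0.89 + 56×0.01 + 69.2×0.04 = 14.035; total area S = 202.0 m^2.
ᾱ = 0.0695, so room constant R = A/(1−ᾱ) = 15.083 m^2.
Lp = Lw + 10 log₁₀(4/R) = 86.8 -5.76 = 81.0 dB.

81.0 dB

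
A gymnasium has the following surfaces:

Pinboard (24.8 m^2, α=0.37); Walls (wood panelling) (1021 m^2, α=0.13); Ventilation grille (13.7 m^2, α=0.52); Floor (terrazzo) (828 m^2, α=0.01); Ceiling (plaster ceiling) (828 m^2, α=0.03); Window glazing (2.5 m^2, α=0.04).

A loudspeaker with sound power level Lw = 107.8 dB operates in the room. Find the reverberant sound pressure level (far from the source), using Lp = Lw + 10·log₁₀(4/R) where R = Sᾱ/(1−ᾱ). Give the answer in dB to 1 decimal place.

A = 182.250 sabins; S = 2718.0 m^2.
ᾱ = 182.250/2718.0 = 0.0671; R = Sᾱ/(1−ᾱ) = 182.250/(1−0.0671) = 195.359 m^2.
Lp = Lw + 10 log₁₀(4/R) = 107.8 -16.89 = 90.9 dB.

90.9 dB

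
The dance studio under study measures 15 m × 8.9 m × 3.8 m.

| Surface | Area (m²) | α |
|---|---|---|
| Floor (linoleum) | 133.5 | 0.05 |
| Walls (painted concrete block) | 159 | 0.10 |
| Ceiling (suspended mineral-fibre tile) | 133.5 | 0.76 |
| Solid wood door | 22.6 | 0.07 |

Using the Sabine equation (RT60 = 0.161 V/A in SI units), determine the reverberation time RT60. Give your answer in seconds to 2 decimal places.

0.65 s

Equivalent absorption area: A = 133.5*0.05 + 159*0.10 + 133.5*0.76 + 22.6*0.07 = 125.617 m².
Room volume: 507.3 m³.
Sabine: RT60 = 0.161 × 507.3 / 125.617 = 0.65 s.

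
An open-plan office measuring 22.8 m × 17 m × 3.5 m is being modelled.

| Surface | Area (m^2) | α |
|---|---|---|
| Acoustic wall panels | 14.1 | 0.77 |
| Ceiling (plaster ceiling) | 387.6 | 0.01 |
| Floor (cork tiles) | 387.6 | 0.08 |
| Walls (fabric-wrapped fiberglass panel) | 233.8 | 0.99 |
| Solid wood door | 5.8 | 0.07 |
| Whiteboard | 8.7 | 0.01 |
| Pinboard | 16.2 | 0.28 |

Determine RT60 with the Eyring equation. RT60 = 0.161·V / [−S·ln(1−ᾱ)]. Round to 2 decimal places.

Total surface area S = 14.1 + 387.6 + 387.6 + 233.8 + 5.8 + 8.7 + 16.2 = 1053.8 m^2.
Absorption A = 14.1·0.77 + 387.6·0.01 + 387.6·0.08 + 233.8·0.99 + 5.8·0.07 + 8.7·0.01 + 16.2·0.28 = 282.232 sabins.
Mean coefficient ᾱ = A/S = 0.2678.
Eyring denominator: −S ln(1−ᾱ) = 328.471.
V = 22.8 × 17 × 3.5 = 1356.6 m³.
T = 0.161·V/[−S·ln(1−ᾱ)] = 0.161·1356.6/328.471 = 0.66 s.

0.66 s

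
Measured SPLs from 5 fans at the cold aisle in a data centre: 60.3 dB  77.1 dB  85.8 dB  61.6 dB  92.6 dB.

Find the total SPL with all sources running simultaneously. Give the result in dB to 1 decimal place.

Sum in the linear (power) domain: Σ 10^(Lᵢ/10) = 10^(60.3/10) + 10^(77.1/10) + 10^(85.8/10) + 10^(61.6/10) + 10^(92.6/10) = 2.254e+09.
L_total = 10·log₁₀(2.254e+09) = 93.5 dB.

93.5 dB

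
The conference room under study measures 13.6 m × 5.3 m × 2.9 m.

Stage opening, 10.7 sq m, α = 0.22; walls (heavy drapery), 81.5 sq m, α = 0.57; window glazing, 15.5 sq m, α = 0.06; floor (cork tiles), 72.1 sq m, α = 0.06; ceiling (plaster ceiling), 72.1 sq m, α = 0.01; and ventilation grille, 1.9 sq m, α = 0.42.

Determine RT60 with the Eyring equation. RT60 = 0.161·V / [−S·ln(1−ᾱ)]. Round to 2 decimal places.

Total surface area S = 10.7 + 81.5 + 15.5 + 72.1 + 72.1 + 1.9 = 253.8 sq m.
Absorption A = 10.7×0.22 + 81.5×0.57 + 15.5×0.06 + 72.1×0.06 + 72.1×0.01 + 1.9×0.42 = 55.584 sabins.
Mean coefficient ᾱ = A/S = 0.2190.
Eyring denominator: −S ln(1−ᾱ) = 62.734.
V = 13.6 × 5.3 × 2.9 = 209.032 m³.
RT60 = 0.161 × 209.032 / 62.734 = 0.54 s.

0.54 s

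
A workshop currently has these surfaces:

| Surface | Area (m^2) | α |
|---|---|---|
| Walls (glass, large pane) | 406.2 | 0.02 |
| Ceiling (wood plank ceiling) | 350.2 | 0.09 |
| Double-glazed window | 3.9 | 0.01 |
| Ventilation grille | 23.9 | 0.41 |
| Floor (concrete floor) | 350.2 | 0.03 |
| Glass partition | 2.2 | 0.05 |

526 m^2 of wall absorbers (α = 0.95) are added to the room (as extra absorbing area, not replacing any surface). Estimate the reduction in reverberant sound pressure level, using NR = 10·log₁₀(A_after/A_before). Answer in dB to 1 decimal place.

A_before = Σ Sᵢαᵢ = 406.2×0.02 + 350.2×0.09 + 3.9×0.01 + 23.9×0.41 + 350.2×0.03 + 2.2×0.05 = 60.096 sabins.
Treatment contributes 526·0.95 = 499.700 sabins.
New total A_after = 559.796 sabins.
Reduction = 10 log₁₀(A_after/A_before) = 10 log₁₀(9.3150) = 9.7 dB.

9.7 dB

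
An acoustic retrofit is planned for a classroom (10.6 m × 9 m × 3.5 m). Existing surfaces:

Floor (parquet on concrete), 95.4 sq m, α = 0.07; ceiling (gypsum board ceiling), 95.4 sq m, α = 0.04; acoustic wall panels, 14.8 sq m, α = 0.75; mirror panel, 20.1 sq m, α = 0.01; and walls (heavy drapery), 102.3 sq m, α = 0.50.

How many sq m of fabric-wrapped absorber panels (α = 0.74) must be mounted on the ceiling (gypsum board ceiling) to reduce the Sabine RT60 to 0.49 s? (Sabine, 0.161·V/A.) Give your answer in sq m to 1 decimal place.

Total absorption A₁ = 95.4·0.07 + 95.4·0.04 + 14.8·0.75 + 20.1·0.01 + 102.3·0.50
  = 6.678 + 3.816 + 11.100 + 0.201 + 51.150 = 72.945 sq m sabins.
Required A₂ = 0.161·333.9/0.49 = 109.710 sabins.
Absorption to add: 109.710 − 72.945 = 36.765 sabins.
Net gain per sq m: Δα = 0.74 − 0.04 = 0.70.
Area = ΔA/Δα = 36.765/0.70 = 52.5 sq m.

52.5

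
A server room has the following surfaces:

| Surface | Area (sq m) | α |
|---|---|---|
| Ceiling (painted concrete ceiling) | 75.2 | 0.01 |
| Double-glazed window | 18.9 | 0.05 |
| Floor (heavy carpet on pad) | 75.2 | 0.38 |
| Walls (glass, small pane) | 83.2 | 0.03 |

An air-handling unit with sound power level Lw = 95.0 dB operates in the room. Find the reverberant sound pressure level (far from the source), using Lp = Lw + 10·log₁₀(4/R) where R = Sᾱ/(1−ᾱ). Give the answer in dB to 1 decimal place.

85.3 dB

A = 32.769 sabins; S = 252.5 sq m.
ᾱ = 0.1298, so room constant R = A/(1−ᾱ) = 37.657 sq m.
Lp = Lw + 10 log₁₀(4/R) = 95.0 -9.74 = 85.3 dB.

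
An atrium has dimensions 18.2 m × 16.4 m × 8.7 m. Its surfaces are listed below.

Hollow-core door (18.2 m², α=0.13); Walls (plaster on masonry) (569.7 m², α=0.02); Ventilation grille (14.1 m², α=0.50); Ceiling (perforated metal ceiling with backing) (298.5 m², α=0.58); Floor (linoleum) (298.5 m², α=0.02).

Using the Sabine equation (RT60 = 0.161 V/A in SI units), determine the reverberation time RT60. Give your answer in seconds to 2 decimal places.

Equivalent absorption area: A = 18.2×0.13 + 569.7×0.02 + 14.1×0.50 + 298.5×0.58 + 298.5×0.02 = 199.910 m².
Room volume: 2596.776 m³.
T = 0.161 V/A = 0.161·2596.776/199.910 = 2.09 s.

2.09 s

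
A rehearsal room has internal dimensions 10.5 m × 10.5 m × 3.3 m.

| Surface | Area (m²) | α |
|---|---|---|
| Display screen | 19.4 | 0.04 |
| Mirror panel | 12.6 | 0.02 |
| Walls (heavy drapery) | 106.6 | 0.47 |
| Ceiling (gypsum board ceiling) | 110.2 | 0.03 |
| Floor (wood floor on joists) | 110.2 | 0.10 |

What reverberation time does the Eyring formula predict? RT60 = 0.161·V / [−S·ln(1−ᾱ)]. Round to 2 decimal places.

S = Σ Sᵢ = 359.0 m².
Σ(Sᵢαᵢ) = 19.4·0.04 + 12.6·0.02 + 106.6·0.47 + 110.2·0.03 + 110.2·0.10 = 65.456.
Mean coefficient ᾱ = A/S = 0.1823.
Eyring denominator: −S ln(1−ᾱ) = 72.252.
V = 10.5 × 10.5 × 3.3 = 363.825 m³.
T = 0.161·V/[−S·ln(1−ᾱ)] = 0.161·363.825/72.252 = 0.81 s.

0.81 s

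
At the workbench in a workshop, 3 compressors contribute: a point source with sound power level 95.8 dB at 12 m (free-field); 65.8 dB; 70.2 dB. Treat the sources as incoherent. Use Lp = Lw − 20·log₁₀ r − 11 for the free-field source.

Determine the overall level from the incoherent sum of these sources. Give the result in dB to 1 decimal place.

Source at 12 m: Lp = 95.8 − 20·log₁₀(12) − 11 = 63.2 dB.
Converting to relative power and adding: 10^(63.2/10) + 10^(65.8/10) + 10^(70.2/10) = 1.636e+07.
Combined level = 10 log₁₀(1.636e+07) = 72.1 dB.

72.1 dB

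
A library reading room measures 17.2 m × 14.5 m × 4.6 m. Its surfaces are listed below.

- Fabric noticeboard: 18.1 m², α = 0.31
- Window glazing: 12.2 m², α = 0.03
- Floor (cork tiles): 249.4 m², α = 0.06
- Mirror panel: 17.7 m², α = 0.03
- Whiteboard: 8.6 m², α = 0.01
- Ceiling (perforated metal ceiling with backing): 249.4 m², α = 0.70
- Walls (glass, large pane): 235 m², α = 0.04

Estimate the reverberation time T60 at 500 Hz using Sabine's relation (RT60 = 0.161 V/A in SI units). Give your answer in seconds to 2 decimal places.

Total absorption A = 18.1×0.31 + 12.2×0.03 + 249.4×0.06 + 17.7×0.03 + 8.6×0.01 + 249.4×0.70 + 235×0.04
  = 5.611 + 0.366 + 14.964 + 0.531 + 0.086 + 174.580 + 9.400 = 205.538 m² sabins.
Volume V = 17.2 × 14.5 × 4.6 = 1147.24 m³.
T = 0.161 V/A = 0.161·1147.24/205.538 = 0.90 s.

0.90 sec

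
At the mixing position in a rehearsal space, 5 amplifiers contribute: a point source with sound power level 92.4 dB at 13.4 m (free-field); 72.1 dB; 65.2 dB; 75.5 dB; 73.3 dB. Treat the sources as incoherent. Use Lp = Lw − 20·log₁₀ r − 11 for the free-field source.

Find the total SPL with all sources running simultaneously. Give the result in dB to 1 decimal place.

Source at 13.4 m: Lp = 92.4 − 20·log₁₀(13.4) − 11 = 58.9 dB.
Sum in the linear (power) domain: Σ 10^(Lᵢ/10) = 10^(58.9/10) + 10^(72.1/10) + 10^(65.2/10) + 10^(75.5/10) + 10^(73.3/10) = 7.717e+07.
Combined level = 10 log₁₀(7.717e+07) = 78.9 dB.

78.9 dB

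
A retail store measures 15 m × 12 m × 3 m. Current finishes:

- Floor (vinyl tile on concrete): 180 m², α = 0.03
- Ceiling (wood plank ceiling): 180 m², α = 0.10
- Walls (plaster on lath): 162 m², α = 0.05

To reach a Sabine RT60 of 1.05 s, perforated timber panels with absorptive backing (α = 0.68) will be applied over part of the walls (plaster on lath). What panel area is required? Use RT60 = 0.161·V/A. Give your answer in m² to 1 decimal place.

Summing Sᵢαᵢ: 5.400 + 18.000 + 8.100 → A₁ = 31.500 sabins.
Required A₂ = 0.161·540/1.05 = 82.800 sabins.
ΔA needed = 82.800 − 31.500 = 51.300 sabins.
Net gain per m²: Δα = 0.68 − 0.05 = 0.63.
Panel area = 51.300 / 0.63 = 81.4 m².

81.4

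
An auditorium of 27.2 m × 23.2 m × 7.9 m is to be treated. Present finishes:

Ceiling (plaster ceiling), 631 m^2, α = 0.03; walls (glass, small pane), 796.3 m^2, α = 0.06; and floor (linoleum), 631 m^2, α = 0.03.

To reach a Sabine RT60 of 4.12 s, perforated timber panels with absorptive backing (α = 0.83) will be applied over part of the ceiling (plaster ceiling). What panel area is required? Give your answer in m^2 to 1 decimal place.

136.5

Equivalent absorption area: A₁ = 631*0.03 + 796.3*0.06 + 631*0.03 = 85.638 m^2.
Required A₂ = 0.161·4985.216/4.12 = 194.811 sabins.
Absorption to add: 194.811 − 85.638 = 109.173 sabins.
Net gain per m^2: Δα = 0.83 − 0.03 = 0.80.
Area = ΔA/Δα = 109.173/0.80 = 136.5 m^2.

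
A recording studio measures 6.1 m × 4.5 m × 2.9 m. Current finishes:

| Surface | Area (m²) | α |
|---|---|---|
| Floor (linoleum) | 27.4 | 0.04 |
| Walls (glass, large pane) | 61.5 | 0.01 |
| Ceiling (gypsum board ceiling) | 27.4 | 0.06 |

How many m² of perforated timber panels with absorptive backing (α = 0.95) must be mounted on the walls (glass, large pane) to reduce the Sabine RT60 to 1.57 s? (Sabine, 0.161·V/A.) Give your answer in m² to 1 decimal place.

A₁ = Σ Sᵢαᵢ = 27.4*0.04 + 61.5*0.01 + 27.4*0.06 = 3.355 sabins.
V = 79.605 m³. Target absorption A₂ = 0.161 × 79.605 / 1.57 = 8.163 sabins.
Absorption to add: 8.163 − 3.355 = 4.808 sabins.
Each m² of panel replacing the walls (glass, large pane) adds (0.95 − 0.01) = 0.94 sabins.
Panel area = 4.808 / 0.94 = 5.1 m².

5.1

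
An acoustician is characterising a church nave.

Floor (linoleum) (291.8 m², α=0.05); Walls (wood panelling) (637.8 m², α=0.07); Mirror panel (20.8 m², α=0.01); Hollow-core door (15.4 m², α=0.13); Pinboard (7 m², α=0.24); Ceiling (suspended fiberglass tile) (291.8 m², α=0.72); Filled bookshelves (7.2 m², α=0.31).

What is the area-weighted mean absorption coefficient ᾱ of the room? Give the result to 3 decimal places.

0.217

Total surface area S = 1271.8 m².
A = 291.8*0.05 + 637.8*0.07 + 20.8*0.01 + 15.4*0.13 + 7*0.24 + 291.8*0.72 + 7.2*0.31 = 275.454 sabins.
ᾱ = A/S = 0.217.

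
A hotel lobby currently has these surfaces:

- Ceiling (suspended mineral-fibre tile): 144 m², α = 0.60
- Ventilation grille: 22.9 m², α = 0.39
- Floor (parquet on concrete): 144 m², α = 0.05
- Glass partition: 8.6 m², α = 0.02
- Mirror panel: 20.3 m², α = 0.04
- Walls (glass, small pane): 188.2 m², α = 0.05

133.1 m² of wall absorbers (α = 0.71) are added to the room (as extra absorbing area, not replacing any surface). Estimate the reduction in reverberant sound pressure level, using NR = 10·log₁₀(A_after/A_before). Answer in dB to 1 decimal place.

2.6 dB

Summing Sᵢαᵢ: 86.400 + 8.931 + 7.200 + 0.172 + 0.812 + 9.410 → A_before = 112.925 sabins.
Added absorption = 133.1 × 0.71 = 94.501 sabins.
New total A_after = 207.426 sabins.
Reduction = 10 log₁₀(A_after/A_before) = 10 log₁₀(1.8368) = 2.6 dB.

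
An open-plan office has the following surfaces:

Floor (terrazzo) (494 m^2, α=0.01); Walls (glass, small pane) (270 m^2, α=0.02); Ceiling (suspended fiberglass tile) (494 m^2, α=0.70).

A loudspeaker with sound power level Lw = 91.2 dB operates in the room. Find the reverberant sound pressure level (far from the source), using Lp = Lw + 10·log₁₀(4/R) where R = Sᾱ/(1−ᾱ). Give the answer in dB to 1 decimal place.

70.3 dB

Σ(Sᵢαᵢ) = 494·0.01 + 270·0.02 + 494·0.70 = 356.140; total area S = 1258.0 m^2.
ᾱ = 356.140/1258.0 = 0.2831; R = Sᾱ/(1−ᾱ) = 356.140/(1−0.2831) = 496.778 m^2.
Lp = Lw + 10 log₁₀(4/R) = 91.2 -20.94 = 70.3 dB.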